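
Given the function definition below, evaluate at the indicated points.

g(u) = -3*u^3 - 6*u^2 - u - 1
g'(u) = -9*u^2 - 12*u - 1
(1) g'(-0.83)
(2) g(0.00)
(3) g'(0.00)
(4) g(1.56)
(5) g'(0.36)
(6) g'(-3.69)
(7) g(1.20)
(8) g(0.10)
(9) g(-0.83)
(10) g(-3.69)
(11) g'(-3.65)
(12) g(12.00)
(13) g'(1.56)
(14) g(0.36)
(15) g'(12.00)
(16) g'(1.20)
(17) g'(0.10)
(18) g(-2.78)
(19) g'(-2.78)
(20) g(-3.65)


(1) = 2.76
(2) = -1.00
(3) = -1.00
(4) = -28.55
(5) = -6.49
(6) = -79.26
(7) = -16.02
(8) = -1.16
(9) = -2.59
(10) = 71.72
(11) = -77.10
(12) = -6061.00
(13) = -41.62
(14) = -2.28
(15) = -1441.00
(16) = -28.36
(17) = -2.29
(18) = 19.86
(19) = -37.20
(20) = 68.60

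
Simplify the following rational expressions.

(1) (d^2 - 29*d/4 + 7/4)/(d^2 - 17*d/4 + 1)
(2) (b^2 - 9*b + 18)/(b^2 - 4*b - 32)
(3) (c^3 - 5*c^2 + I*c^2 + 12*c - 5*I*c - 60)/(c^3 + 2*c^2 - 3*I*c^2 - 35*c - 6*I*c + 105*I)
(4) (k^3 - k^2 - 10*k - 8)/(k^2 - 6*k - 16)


(1) = (d - 7)/(d - 4)
(2) = (b^2 - 9*b + 18)/(b^2 - 4*b - 32)
(3) = (c + 4*I)/(c + 7)
(4) = (k^2 - 3*k - 4)/(k - 8)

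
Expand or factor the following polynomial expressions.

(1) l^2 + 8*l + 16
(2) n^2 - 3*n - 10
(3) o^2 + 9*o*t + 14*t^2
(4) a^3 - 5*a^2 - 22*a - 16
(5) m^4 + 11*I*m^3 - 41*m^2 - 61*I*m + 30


(1) = (l + 4)^2
(2) = (n - 5)*(n + 2)
(3) = (o + 2*t)*(o + 7*t)
(4) = (a - 8)*(a + 1)*(a + 2)
(5) = (m + I)*(m + 2*I)*(m + 3*I)*(m + 5*I)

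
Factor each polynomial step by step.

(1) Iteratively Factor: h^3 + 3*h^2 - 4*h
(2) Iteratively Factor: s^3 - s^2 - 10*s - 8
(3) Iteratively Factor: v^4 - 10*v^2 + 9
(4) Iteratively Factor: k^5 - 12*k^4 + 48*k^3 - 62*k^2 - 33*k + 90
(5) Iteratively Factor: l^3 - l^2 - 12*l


(1) = (h + 4)*(h^2 - h) = h*(h + 4)*(h - 1)
(2) = (s + 1)*(s^2 - 2*s - 8) = (s + 1)*(s + 2)*(s - 4)
(3) = (v + 3)*(v^3 - 3*v^2 - v + 3) = (v - 1)*(v + 3)*(v^2 - 2*v - 3) = (v - 3)*(v - 1)*(v + 3)*(v + 1)
(4) = (k - 2)*(k^4 - 10*k^3 + 28*k^2 - 6*k - 45) = (k - 5)*(k - 2)*(k^3 - 5*k^2 + 3*k + 9) = (k - 5)*(k - 2)*(k + 1)*(k^2 - 6*k + 9) = (k - 5)*(k - 3)*(k - 2)*(k + 1)*(k - 3)
(5) = (l)*(l^2 - l - 12) = l*(l - 4)*(l + 3)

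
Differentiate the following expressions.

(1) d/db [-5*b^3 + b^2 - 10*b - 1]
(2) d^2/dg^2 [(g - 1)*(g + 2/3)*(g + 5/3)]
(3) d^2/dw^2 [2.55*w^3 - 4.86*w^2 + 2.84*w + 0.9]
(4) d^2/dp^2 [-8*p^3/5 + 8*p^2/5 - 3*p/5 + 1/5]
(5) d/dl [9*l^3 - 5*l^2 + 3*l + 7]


(1) = -15*b^2 + 2*b - 10
(2) = 6*g + 8/3
(3) = 15.3*w - 9.72
(4) = 16/5 - 48*p/5
(5) = 27*l^2 - 10*l + 3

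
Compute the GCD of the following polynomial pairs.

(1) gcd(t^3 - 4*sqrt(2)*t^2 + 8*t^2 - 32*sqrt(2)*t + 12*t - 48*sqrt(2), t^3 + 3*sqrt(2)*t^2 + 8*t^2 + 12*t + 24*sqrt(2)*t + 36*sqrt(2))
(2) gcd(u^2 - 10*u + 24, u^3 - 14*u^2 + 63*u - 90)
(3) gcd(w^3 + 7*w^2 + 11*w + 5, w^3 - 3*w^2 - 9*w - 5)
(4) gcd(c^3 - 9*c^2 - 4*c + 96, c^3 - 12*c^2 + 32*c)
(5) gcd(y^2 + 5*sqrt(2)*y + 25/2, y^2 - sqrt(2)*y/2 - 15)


(1) = t^2 + 8*t + 12
(2) = gcd((u - 6)*(u - 4), (u - 6)*(u - 5)*(u - 3)) = u - 6
(3) = w^2 + 2*w + 1
(4) = gcd((c - 8)*(c - 4)*(c + 3), c*(c - 8)*(c - 4)) = c^2 - 12*c + 32
(5) = y + 5*sqrt(2)/2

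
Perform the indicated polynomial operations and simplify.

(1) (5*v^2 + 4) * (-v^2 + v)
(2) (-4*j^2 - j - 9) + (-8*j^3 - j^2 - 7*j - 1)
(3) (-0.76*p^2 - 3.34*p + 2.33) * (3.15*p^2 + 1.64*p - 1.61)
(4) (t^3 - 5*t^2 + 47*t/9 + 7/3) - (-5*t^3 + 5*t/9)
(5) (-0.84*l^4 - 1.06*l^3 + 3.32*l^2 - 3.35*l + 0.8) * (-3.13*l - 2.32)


(1) = -5*v^4 + 5*v^3 - 4*v^2 + 4*v
(2) = -8*j^3 - 5*j^2 - 8*j - 10
(3) = -2.394*p^4 - 11.7674*p^3 + 3.0855*p^2 + 9.1986*p - 3.7513
(4) = 6*t^3 - 5*t^2 + 14*t/3 + 7/3
(5) = 2.6292*l^5 + 5.2666*l^4 - 7.9324*l^3 + 2.7831*l^2 + 5.268*l - 1.856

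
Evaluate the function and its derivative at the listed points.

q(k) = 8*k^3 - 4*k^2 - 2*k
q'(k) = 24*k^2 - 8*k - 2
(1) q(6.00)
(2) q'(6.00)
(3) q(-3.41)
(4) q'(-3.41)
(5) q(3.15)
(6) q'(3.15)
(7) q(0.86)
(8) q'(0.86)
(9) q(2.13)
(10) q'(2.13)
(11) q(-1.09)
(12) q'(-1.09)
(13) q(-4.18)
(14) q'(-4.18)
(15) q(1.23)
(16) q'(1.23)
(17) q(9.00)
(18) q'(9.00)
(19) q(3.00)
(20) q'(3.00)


(1) = 1572.00
(2) = 814.00
(3) = -356.91
(4) = 304.35
(5) = 204.06
(6) = 210.94
(7) = 0.41
(8) = 8.87
(9) = 54.90
(10) = 89.85
(11) = -12.93
(12) = 35.23
(13) = -645.81
(14) = 450.78
(15) = 6.38
(16) = 24.47
(17) = 5490.00
(18) = 1870.00
(19) = 174.00
(20) = 190.00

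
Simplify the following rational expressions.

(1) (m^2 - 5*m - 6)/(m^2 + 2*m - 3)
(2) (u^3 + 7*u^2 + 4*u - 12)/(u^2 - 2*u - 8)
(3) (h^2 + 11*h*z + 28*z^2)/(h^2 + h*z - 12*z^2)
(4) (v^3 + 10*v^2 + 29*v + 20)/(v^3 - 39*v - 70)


(1) = (m^2 - 5*m - 6)/(m^2 + 2*m - 3)
(2) = (u^2 + 5*u - 6)/(u - 4)
(3) = (-h - 7*z)/(-h + 3*z)
(4) = (v^2 + 5*v + 4)/(v^2 - 5*v - 14)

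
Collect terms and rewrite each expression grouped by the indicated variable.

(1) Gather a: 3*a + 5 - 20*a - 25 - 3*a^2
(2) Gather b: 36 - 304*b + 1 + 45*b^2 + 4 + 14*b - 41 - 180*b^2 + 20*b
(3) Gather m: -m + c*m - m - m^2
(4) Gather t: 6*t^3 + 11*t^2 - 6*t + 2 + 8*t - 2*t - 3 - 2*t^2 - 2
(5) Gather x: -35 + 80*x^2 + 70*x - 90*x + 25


(1) = -3*a^2 - 17*a - 20
(2) = -135*b^2 - 270*b
(3) = -m^2 + m*(c - 2)
(4) = 6*t^3 + 9*t^2 - 3
(5) = 80*x^2 - 20*x - 10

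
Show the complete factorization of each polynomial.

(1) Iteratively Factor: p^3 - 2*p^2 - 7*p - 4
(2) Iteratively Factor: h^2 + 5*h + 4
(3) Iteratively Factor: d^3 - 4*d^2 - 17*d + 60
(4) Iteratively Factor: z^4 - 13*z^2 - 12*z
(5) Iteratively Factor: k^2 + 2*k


(1) = (p + 1)*(p^2 - 3*p - 4) = (p - 4)*(p + 1)*(p + 1)
(2) = (h + 4)*(h + 1)
(3) = (d - 3)*(d^2 - d - 20) = (d - 3)*(d + 4)*(d - 5)
(4) = (z - 4)*(z^3 + 4*z^2 + 3*z) = (z - 4)*(z + 3)*(z^2 + z) = (z - 4)*(z + 1)*(z + 3)*(z)
(5) = (k + 2)*(k)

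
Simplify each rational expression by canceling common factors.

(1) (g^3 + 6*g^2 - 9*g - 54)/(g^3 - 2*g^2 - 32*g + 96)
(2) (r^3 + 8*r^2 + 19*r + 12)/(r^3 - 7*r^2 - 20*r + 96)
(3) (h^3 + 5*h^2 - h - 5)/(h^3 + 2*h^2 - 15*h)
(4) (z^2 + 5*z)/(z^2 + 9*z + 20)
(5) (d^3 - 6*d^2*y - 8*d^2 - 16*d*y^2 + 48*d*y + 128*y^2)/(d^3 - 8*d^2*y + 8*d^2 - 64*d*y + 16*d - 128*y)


(1) = (g^2 - 9)/(g^2 - 8*g + 16)
(2) = (r^2 + 4*r + 3)/(r^2 - 11*r + 24)
(3) = (h^2 - 1)/(h^2 - 3*h)
(4) = z/(z + 4)
(5) = (d^2 + 2*d*y - 8*d - 16*y)/(d^2 + 8*d + 16)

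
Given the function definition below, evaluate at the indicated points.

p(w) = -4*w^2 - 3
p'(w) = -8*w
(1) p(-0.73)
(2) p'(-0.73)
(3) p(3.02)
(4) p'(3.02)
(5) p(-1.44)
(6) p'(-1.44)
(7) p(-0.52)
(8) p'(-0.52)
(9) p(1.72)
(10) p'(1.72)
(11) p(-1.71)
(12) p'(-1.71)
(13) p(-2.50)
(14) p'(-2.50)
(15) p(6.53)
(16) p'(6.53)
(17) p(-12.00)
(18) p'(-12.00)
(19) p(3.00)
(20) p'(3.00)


(1) = -5.13
(2) = 5.84
(3) = -39.48
(4) = -24.16
(5) = -11.29
(6) = 11.52
(7) = -4.08
(8) = 4.16
(9) = -14.83
(10) = -13.76
(11) = -14.70
(12) = 13.68
(13) = -28.00
(14) = 20.00
(15) = -173.56
(16) = -52.24
(17) = -579.00
(18) = 96.00
(19) = -39.00
(20) = -24.00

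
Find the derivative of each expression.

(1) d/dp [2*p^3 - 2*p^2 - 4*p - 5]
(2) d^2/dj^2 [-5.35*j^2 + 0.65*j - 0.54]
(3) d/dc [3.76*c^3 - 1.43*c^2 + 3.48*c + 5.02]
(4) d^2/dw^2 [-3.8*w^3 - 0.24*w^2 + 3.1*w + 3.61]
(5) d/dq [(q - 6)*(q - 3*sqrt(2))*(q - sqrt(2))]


(1) = 6*p^2 - 4*p - 4
(2) = -10.7000000000000
(3) = 11.28*c^2 - 2.86*c + 3.48
(4) = -22.8*w - 0.48
(5) = 3*q^2 - 12*q - 8*sqrt(2)*q + 6 + 24*sqrt(2)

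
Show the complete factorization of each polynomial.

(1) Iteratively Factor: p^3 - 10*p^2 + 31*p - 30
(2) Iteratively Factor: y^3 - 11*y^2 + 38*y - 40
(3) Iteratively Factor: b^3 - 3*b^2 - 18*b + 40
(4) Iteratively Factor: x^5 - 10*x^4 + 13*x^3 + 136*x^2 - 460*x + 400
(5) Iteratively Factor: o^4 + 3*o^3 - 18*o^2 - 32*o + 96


(1) = (p - 2)*(p^2 - 8*p + 15) = (p - 5)*(p - 2)*(p - 3)
(2) = (y - 4)*(y^2 - 7*y + 10) = (y - 4)*(y - 2)*(y - 5)
(3) = (b + 4)*(b^2 - 7*b + 10) = (b - 5)*(b + 4)*(b - 2)
(4) = (x - 2)*(x^4 - 8*x^3 - 3*x^2 + 130*x - 200) = (x - 5)*(x - 2)*(x^3 - 3*x^2 - 18*x + 40) = (x - 5)^2*(x - 2)*(x^2 + 2*x - 8) = (x - 5)^2*(x - 2)*(x + 4)*(x - 2)
(5) = (o - 2)*(o^3 + 5*o^2 - 8*o - 48) = (o - 2)*(o + 4)*(o^2 + o - 12) = (o - 3)*(o - 2)*(o + 4)*(o + 4)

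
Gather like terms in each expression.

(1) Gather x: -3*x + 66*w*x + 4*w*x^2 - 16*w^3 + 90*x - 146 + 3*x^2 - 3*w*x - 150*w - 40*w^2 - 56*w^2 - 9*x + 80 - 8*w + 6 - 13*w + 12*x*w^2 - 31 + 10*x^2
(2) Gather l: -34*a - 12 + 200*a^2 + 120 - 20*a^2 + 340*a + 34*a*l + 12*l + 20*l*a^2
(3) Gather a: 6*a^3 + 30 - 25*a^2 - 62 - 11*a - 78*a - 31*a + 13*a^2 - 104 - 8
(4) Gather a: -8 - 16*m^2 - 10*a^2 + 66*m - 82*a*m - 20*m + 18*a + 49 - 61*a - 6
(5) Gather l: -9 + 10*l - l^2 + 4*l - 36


(1) = -16*w^3 - 96*w^2 - 171*w + x^2*(4*w + 13) + x*(12*w^2 + 63*w + 78) - 91
(2) = 180*a^2 + 306*a + l*(20*a^2 + 34*a + 12) + 108
(3) = 6*a^3 - 12*a^2 - 120*a - 144
(4) = -10*a^2 + a*(-82*m - 43) - 16*m^2 + 46*m + 35
(5) = -l^2 + 14*l - 45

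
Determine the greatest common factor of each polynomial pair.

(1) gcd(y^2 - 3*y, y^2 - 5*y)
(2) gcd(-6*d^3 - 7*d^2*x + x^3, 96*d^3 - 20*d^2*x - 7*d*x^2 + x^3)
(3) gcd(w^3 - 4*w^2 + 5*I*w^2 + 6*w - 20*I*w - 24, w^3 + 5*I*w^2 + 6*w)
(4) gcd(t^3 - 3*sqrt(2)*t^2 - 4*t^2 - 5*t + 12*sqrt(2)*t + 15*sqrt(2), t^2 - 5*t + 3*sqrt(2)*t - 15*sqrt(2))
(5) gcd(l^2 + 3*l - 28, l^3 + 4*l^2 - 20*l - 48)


(1) = gcd(y*(y - 3), y*(y - 5)) = y
(2) = -3*d + x
(3) = gcd((w - 4)*(w - I)*(w + 6*I), w*(w - I)*(w + 6*I)) = w^2 + 5*I*w + 6
(4) = t - 5
(5) = gcd((l - 4)*(l + 7), (l - 4)*(l + 2)*(l + 6)) = l - 4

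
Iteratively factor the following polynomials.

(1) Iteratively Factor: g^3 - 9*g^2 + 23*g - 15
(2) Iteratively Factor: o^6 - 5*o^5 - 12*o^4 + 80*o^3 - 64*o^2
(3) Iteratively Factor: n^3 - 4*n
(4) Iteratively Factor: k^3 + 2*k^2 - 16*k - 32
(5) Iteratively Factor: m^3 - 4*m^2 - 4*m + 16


(1) = (g - 1)*(g^2 - 8*g + 15) = (g - 3)*(g - 1)*(g - 5)
(2) = (o - 1)*(o^5 - 4*o^4 - 16*o^3 + 64*o^2) = o*(o - 1)*(o^4 - 4*o^3 - 16*o^2 + 64*o) = o*(o - 4)*(o - 1)*(o^3 - 16*o) = o*(o - 4)^2*(o - 1)*(o^2 + 4*o) = o^2*(o - 4)^2*(o - 1)*(o + 4)
(3) = (n + 2)*(n^2 - 2*n) = n*(n + 2)*(n - 2)
(4) = (k - 4)*(k^2 + 6*k + 8) = (k - 4)*(k + 4)*(k + 2)
(5) = (m + 2)*(m^2 - 6*m + 8) = (m - 4)*(m + 2)*(m - 2)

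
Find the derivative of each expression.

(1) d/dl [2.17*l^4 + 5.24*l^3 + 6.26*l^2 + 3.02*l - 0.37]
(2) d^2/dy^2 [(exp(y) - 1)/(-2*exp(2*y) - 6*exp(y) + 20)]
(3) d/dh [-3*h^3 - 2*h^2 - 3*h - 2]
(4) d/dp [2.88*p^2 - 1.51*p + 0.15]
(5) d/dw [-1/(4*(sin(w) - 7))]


(1) = 8.68*l^3 + 15.72*l^2 + 12.52*l + 3.02
(2) = (-exp(4*y) + 7*exp(3*y) - 51*exp(2*y) + 19*exp(y) - 70)*exp(y)/(2*(exp(6*y) + 9*exp(5*y) - 3*exp(4*y) - 153*exp(3*y) + 30*exp(2*y) + 900*exp(y) - 1000))
(3) = -9*h^2 - 4*h - 3
(4) = 5.76*p - 1.51
(5) = cos(w)/(4*(sin(w) - 7)^2)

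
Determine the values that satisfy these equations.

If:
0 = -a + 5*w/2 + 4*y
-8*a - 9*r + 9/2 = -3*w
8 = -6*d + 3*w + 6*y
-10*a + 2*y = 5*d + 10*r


Then:
a = 57*y/31 + 15/31
d = 88*y/155 - 115/93
r = 25/186 - 298*y/155
w = 6/31 - 134*y/155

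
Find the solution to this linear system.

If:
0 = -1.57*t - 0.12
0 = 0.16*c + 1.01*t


Then:
c = 0.48
t = -0.08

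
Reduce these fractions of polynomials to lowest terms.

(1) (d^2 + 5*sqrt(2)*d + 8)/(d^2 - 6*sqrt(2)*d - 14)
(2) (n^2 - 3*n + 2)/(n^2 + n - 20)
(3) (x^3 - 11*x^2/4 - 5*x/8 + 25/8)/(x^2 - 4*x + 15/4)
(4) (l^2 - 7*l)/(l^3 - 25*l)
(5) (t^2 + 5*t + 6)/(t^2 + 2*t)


(1) = (d + 4*sqrt(2))/(d - 7*sqrt(2))
(2) = (n^2 - 3*n + 2)/(n^2 + n - 20)
(3) = (4*x^2 - x - 5)/(4*x - 6)
(4) = (l - 7)/(l^2 - 25)
(5) = (t + 3)/t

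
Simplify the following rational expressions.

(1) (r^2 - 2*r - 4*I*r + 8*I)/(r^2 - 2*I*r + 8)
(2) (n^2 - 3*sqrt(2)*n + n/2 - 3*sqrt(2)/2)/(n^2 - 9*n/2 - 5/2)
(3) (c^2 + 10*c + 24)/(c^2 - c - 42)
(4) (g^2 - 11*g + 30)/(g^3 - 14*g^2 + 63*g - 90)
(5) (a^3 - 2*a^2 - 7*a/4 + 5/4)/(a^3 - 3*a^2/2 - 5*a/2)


(1) = (r - 2)/(r + 2*I)
(2) = (4*n - 12*sqrt(2))/(4*n - 20)
(3) = (c + 4)/(c - 7)
(4) = 1/(g - 3)
(5) = (2*a - 1)/(2*a)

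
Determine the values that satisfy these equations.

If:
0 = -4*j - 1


Then:
j = -1/4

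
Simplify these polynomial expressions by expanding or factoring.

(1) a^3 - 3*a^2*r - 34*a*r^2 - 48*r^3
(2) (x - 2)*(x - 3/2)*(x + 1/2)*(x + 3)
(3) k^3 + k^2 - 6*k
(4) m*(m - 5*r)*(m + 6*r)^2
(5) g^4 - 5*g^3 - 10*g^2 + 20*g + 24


(1) = (a - 8*r)*(a + 2*r)*(a + 3*r)
(2) = x^4 - 31*x^2/4 + 21*x/4 + 9/2
(3) = k*(k - 2)*(k + 3)
(4) = m^4 + 7*m^3*r - 24*m^2*r^2 - 180*m*r^3
(5) = (g - 6)*(g - 2)*(g + 1)*(g + 2)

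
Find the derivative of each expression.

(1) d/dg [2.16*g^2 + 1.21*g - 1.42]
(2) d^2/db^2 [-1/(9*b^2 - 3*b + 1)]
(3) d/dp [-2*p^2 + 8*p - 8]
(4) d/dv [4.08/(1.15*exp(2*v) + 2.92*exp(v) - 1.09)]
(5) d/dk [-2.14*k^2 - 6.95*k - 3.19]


(1) = 4.32*g + 1.21
(2) = 18*(9*b^2 - 3*b - (6*b - 1)^2 + 1)/(9*b^2 - 3*b + 1)^3
(3) = 8 - 4*p
(4) = (-9.384*exp(v) - 11.9136)*exp(v)/(1.15*exp(2*v) + 2.92*exp(v) - 1.09)^2
(5) = -4.28*k - 6.95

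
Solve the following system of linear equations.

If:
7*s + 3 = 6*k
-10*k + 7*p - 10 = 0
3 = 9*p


Then:
k = -23/30
p = 1/3
s = -38/35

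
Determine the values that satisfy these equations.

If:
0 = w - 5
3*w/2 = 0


Then:
No Solution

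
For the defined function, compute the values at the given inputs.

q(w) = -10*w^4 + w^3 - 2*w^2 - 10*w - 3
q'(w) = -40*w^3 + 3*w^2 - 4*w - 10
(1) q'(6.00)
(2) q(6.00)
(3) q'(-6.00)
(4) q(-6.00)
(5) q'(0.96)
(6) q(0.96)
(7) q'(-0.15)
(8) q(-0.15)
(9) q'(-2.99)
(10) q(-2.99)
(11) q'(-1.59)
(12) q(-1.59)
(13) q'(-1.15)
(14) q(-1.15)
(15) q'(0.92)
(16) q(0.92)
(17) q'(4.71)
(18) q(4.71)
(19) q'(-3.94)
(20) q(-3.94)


(1) = -8566.00
(2) = -12879.00
(3) = 8762.00
(4) = -13191.00
(5) = -46.46
(6) = -22.05
(7) = -9.20
(8) = -1.55
(9) = 1098.02
(10) = -816.96
(11) = 164.73
(12) = -60.09
(13) = 59.40
(14) = -13.16
(15) = -42.29
(16) = -20.28
(17) = -4141.77
(18) = -4911.32
(19) = 2498.85
(20) = -2465.63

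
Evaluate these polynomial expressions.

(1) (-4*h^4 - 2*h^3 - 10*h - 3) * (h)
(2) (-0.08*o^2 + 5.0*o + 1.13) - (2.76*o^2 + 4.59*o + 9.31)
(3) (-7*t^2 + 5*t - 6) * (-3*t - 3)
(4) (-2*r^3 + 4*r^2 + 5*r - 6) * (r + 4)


(1) = -4*h^5 - 2*h^4 - 10*h^2 - 3*h
(2) = -2.84*o^2 + 0.41*o - 8.18
(3) = 21*t^3 + 6*t^2 + 3*t + 18
(4) = -2*r^4 - 4*r^3 + 21*r^2 + 14*r - 24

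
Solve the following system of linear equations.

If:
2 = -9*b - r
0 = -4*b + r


Then:
b = -2/13
r = -8/13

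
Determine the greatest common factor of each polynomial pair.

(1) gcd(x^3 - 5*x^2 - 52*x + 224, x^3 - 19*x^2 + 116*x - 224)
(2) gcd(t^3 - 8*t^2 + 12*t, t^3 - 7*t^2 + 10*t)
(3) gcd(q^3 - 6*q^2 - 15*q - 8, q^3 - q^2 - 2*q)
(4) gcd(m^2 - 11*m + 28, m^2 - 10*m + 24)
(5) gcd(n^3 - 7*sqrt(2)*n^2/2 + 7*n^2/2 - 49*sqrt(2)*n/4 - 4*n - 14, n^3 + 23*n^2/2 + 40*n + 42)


(1) = gcd((x - 8)*(x - 4)*(x + 7), (x - 8)*(x - 7)*(x - 4)) = x^2 - 12*x + 32
(2) = t^2 - 2*t
(3) = q + 1
(4) = gcd((m - 7)*(m - 4), (m - 6)*(m - 4)) = m - 4
(5) = gcd((n + 7/2)*(n - 4*sqrt(2))*(n + sqrt(2)/2), (n + 2)*(n + 7/2)*(n + 6)) = n + 7/2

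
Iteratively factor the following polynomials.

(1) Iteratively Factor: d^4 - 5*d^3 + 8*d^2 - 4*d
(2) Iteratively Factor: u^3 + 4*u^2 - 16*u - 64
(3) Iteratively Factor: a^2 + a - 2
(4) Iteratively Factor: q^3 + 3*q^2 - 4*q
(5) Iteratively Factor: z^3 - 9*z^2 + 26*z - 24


(1) = (d - 2)*(d^3 - 3*d^2 + 2*d) = d*(d - 2)*(d^2 - 3*d + 2) = d*(d - 2)*(d - 1)*(d - 2)
(2) = (u + 4)*(u^2 - 16) = (u - 4)*(u + 4)*(u + 4)
(3) = (a - 1)*(a + 2)
(4) = (q)*(q^2 + 3*q - 4) = q*(q + 4)*(q - 1)
(5) = (z - 3)*(z^2 - 6*z + 8) = (z - 3)*(z - 2)*(z - 4)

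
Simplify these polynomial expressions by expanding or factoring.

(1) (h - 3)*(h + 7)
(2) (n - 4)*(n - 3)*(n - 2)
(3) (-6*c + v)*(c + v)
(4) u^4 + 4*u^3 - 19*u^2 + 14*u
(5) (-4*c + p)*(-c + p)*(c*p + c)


(1) = h^2 + 4*h - 21
(2) = n^3 - 9*n^2 + 26*n - 24
(3) = -6*c^2 - 5*c*v + v^2
(4) = u*(u - 2)*(u - 1)*(u + 7)
(5) = 4*c^3*p + 4*c^3 - 5*c^2*p^2 - 5*c^2*p + c*p^3 + c*p^2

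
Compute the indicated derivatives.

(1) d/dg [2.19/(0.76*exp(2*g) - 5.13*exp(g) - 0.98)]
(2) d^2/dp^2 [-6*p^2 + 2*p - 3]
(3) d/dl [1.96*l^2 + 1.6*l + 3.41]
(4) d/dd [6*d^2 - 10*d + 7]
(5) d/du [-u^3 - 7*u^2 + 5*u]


(1) = (11.2347 - 3.3288*exp(g))*exp(g)/(-0.76*exp(2*g) + 5.13*exp(g) + 0.98)^2
(2) = -12
(3) = 3.92*l + 1.6
(4) = 12*d - 10
(5) = -3*u^2 - 14*u + 5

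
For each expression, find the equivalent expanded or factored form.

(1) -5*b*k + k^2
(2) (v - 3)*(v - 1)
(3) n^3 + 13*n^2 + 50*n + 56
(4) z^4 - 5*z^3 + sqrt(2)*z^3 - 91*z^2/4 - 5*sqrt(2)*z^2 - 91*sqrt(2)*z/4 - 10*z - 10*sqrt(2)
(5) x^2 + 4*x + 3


(1) = k*(-5*b + k)
(2) = v^2 - 4*v + 3
(3) = (n + 2)*(n + 4)*(n + 7)
(4) = (z - 8)*(z + 1/2)*(z + 5/2)*(z + sqrt(2))
(5) = (x + 1)*(x + 3)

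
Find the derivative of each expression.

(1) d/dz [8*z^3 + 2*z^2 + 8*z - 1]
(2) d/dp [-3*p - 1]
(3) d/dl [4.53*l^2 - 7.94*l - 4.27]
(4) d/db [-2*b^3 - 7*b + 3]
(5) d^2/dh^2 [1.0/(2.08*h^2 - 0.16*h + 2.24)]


(1) = 24*z^2 + 4*z + 8
(2) = -3
(3) = 9.06*l - 7.94
(4) = -6*b^2 - 7
(5) = (-8.6528*h^2 + 0.6656*h + 1.0*(4.16*h - 0.16)*(8.32*h - 0.32) - 9.3184)/(2.08*h^2 - 0.16*h + 2.24)^3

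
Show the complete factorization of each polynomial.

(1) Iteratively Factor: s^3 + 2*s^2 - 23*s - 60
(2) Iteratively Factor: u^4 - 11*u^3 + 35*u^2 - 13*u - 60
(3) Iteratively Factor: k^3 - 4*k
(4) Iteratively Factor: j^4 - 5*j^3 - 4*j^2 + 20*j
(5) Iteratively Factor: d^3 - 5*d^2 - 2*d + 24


(1) = (s + 3)*(s^2 - s - 20) = (s + 3)*(s + 4)*(s - 5)
(2) = (u + 1)*(u^3 - 12*u^2 + 47*u - 60) = (u - 3)*(u + 1)*(u^2 - 9*u + 20) = (u - 4)*(u - 3)*(u + 1)*(u - 5)
(3) = (k)*(k^2 - 4) = k*(k - 2)*(k + 2)
(4) = (j - 5)*(j^3 - 4*j) = (j - 5)*(j - 2)*(j^2 + 2*j) = (j - 5)*(j - 2)*(j + 2)*(j)
(5) = (d - 3)*(d^2 - 2*d - 8) = (d - 3)*(d + 2)*(d - 4)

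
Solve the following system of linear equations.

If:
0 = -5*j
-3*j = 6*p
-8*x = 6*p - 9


Then:
j = 0
p = 0
x = 9/8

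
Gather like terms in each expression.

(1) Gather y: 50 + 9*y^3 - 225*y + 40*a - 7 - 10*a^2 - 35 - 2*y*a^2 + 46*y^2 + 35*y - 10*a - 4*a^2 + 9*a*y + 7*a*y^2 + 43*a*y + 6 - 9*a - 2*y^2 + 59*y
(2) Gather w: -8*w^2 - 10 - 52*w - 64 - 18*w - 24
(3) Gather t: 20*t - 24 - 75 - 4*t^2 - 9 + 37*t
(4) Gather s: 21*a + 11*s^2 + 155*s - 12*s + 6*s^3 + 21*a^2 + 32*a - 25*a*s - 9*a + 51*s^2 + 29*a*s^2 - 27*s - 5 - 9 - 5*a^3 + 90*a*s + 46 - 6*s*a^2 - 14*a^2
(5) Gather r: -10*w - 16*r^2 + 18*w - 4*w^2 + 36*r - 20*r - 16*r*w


(1) = -14*a^2 + 21*a + 9*y^3 + y^2*(7*a + 44) + y*(-2*a^2 + 52*a - 131) + 14
(2) = -8*w^2 - 70*w - 98
(3) = -4*t^2 + 57*t - 108
(4) = -5*a^3 + 7*a^2 + 44*a + 6*s^3 + s^2*(29*a + 62) + s*(-6*a^2 + 65*a + 116) + 32
(5) = -16*r^2 + r*(16 - 16*w) - 4*w^2 + 8*w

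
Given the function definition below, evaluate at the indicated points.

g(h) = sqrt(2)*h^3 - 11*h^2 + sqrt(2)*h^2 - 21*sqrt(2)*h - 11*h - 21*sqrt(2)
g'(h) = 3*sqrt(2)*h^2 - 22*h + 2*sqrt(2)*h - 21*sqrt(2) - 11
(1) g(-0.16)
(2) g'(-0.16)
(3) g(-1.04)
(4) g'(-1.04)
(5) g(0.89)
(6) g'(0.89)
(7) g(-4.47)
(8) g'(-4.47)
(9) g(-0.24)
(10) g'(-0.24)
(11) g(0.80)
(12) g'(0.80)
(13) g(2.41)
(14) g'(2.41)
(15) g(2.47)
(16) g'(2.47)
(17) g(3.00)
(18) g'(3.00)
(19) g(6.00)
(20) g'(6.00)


(1) = -23.44
(2) = -37.52
(3) = 0.67
(4) = -16.17
(5) = -72.52
(6) = -54.40
(7) = -165.62
(8) = 129.77
(9) = -20.50
(10) = -35.85
(11) = -67.67
(12) = -53.32
(13) = -163.66
(14) = -62.26
(15) = -167.39
(16) = -62.17
(17) = -199.88
(18) = -60.03
(19) = -313.51
(20) = -2.99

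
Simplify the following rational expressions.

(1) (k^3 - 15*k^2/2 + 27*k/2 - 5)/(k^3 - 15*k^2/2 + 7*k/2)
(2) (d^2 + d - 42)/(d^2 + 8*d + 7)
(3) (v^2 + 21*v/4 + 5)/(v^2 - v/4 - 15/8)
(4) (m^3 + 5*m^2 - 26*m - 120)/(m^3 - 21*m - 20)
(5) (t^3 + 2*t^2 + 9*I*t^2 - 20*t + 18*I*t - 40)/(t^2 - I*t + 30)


(1) = (k^2 - 7*k + 10)/(k^2 - 7*k)
(2) = (d - 6)/(d + 1)
(3) = (2*v + 8)/(2*v - 3)
(4) = (m + 6)/(m + 1)
(5) = (t^2 + t*(2 + 4*I) + 8*I)/(t - 6*I)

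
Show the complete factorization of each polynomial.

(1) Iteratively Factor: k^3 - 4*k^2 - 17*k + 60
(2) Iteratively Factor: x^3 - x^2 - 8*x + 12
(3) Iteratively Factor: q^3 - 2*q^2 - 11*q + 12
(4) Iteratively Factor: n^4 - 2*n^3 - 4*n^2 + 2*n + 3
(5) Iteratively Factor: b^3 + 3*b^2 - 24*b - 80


(1) = (k + 4)*(k^2 - 8*k + 15) = (k - 3)*(k + 4)*(k - 5)
(2) = (x + 3)*(x^2 - 4*x + 4) = (x - 2)*(x + 3)*(x - 2)
(3) = (q + 3)*(q^2 - 5*q + 4) = (q - 4)*(q + 3)*(q - 1)
(4) = (n - 3)*(n^3 + n^2 - n - 1) = (n - 3)*(n + 1)*(n^2 - 1) = (n - 3)*(n - 1)*(n + 1)*(n + 1)
(5) = (b + 4)*(b^2 - b - 20) = (b + 4)^2*(b - 5)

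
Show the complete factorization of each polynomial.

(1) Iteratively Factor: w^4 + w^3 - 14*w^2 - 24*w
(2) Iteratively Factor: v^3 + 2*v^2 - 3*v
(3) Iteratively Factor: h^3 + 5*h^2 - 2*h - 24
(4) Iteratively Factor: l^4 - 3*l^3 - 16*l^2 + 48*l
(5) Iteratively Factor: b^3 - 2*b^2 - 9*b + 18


(1) = (w - 4)*(w^3 + 5*w^2 + 6*w) = (w - 4)*(w + 2)*(w^2 + 3*w) = (w - 4)*(w + 2)*(w + 3)*(w)
(2) = (v)*(v^2 + 2*v - 3) = v*(v + 3)*(v - 1)
(3) = (h - 2)*(h^2 + 7*h + 12) = (h - 2)*(h + 4)*(h + 3)
(4) = (l + 4)*(l^3 - 7*l^2 + 12*l) = (l - 4)*(l + 4)*(l^2 - 3*l) = l*(l - 4)*(l + 4)*(l - 3)
(5) = (b - 2)*(b^2 - 9) = (b - 2)*(b + 3)*(b - 3)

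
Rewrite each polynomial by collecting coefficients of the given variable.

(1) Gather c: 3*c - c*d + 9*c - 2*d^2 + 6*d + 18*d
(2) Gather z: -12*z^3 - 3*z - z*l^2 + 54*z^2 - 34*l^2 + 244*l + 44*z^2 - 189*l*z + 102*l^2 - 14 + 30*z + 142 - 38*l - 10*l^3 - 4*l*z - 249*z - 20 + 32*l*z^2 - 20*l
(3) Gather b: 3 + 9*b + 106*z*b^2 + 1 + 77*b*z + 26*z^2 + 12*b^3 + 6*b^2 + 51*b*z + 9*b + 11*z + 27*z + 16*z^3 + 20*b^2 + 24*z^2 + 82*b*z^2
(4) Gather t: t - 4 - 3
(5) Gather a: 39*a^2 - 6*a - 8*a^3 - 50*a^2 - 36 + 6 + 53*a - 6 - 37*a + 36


(1) = c*(12 - d) - 2*d^2 + 24*d
(2) = -10*l^3 + 68*l^2 + 186*l - 12*z^3 + z^2*(32*l + 98) + z*(-l^2 - 193*l - 222) + 108
(3) = 12*b^3 + b^2*(106*z + 26) + b*(82*z^2 + 128*z + 18) + 16*z^3 + 50*z^2 + 38*z + 4
(4) = t - 7
(5) = -8*a^3 - 11*a^2 + 10*a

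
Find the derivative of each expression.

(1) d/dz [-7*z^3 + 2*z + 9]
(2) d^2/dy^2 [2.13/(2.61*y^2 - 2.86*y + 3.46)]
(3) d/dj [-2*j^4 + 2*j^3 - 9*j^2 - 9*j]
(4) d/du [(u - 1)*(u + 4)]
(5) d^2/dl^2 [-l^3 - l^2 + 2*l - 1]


(1) = 2 - 21*z^2
(2) = (-29.019546*y^2 + 31.799196*y + 2.13*(5.22*y - 2.86)*(10.44*y - 5.72) - 38.470356)/(2.61*y^2 - 2.86*y + 3.46)^3
(3) = -8*j^3 + 6*j^2 - 18*j - 9
(4) = 2*u + 3
(5) = -6*l - 2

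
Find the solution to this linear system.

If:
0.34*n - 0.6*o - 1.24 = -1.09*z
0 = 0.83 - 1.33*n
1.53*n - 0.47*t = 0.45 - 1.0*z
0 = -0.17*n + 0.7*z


Then:
n = 0.62
o = -1.44
t = 1.40
z = 0.15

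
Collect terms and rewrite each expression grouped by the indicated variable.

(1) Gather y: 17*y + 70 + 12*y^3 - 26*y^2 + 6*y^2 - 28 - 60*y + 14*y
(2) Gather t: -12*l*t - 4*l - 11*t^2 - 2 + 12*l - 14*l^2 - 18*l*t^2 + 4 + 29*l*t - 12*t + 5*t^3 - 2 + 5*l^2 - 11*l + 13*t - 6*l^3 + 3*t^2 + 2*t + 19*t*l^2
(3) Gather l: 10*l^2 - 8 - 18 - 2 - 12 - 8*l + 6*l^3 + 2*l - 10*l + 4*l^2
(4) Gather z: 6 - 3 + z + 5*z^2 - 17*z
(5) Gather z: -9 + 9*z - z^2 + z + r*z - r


(1) = 12*y^3 - 20*y^2 - 29*y + 42
(2) = -6*l^3 - 9*l^2 - 3*l + 5*t^3 + t^2*(-18*l - 8) + t*(19*l^2 + 17*l + 3)
(3) = 6*l^3 + 14*l^2 - 16*l - 40
(4) = 5*z^2 - 16*z + 3
(5) = -r - z^2 + z*(r + 10) - 9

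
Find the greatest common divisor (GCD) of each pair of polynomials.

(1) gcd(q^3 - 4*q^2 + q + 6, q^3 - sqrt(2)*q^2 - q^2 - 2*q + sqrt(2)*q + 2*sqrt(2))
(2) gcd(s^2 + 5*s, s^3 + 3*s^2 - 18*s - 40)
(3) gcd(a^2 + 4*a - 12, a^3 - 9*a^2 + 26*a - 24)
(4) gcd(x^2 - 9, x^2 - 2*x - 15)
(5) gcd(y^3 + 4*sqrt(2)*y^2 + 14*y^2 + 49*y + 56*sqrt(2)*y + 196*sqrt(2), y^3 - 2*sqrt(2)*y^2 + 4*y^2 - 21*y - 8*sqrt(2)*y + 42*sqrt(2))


(1) = q^2 - q - 2
(2) = gcd(s*(s + 5), (s - 4)*(s + 2)*(s + 5)) = s + 5
(3) = a - 2
(4) = gcd((x - 3)*(x + 3), (x - 5)*(x + 3)) = x + 3
(5) = y + 7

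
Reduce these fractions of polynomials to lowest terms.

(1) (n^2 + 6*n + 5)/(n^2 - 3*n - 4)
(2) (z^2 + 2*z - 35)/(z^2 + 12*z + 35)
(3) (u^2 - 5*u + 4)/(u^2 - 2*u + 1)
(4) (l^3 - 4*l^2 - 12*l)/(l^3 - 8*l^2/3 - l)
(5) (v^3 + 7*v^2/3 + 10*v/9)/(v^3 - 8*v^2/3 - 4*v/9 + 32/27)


(1) = (n + 5)/(n - 4)
(2) = (z - 5)/(z + 5)
(3) = (u - 4)/(u - 1)
(4) = (3*l^2 - 12*l - 36)/(3*l^2 - 8*l - 3)
(5) = (9*v^2 + 15*v)/(9*v^2 - 30*v + 16)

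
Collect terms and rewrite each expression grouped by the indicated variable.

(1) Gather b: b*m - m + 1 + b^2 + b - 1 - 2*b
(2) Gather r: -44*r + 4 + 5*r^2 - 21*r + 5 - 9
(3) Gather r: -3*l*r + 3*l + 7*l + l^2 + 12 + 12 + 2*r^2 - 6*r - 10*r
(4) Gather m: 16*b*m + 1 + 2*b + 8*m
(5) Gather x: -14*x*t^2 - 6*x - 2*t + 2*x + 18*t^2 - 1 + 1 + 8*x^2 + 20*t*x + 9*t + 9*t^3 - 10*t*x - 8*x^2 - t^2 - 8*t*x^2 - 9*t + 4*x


(1) = b^2 + b*(m - 1) - m
(2) = 5*r^2 - 65*r
(3) = l^2 + 10*l + 2*r^2 + r*(-3*l - 16) + 24
(4) = 2*b + m*(16*b + 8) + 1
(5) = 9*t^3 + 17*t^2 - 8*t*x^2 - 2*t + x*(-14*t^2 + 10*t)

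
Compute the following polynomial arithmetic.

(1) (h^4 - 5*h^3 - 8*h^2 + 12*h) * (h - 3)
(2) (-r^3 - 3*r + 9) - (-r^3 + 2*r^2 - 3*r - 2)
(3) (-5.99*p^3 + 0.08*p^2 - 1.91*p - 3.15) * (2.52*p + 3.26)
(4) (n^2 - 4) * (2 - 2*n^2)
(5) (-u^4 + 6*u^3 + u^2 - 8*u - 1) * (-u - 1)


(1) = h^5 - 8*h^4 + 7*h^3 + 36*h^2 - 36*h
(2) = 11 - 2*r^2
(3) = -15.0948*p^4 - 19.3258*p^3 - 4.5524*p^2 - 14.1646*p - 10.269
(4) = -2*n^4 + 10*n^2 - 8
(5) = u^5 - 5*u^4 - 7*u^3 + 7*u^2 + 9*u + 1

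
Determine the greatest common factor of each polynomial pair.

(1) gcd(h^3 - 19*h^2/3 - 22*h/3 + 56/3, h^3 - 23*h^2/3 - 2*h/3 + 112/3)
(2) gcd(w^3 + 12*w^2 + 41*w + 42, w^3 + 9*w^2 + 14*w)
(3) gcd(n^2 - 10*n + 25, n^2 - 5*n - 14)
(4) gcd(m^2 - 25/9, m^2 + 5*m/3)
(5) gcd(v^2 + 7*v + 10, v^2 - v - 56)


(1) = gcd((h - 7)*(h - 4/3)*(h + 2), (h - 7)*(h - 8/3)*(h + 2)) = h^2 - 5*h - 14
(2) = gcd((w + 2)*(w + 3)*(w + 7), w*(w + 2)*(w + 7)) = w^2 + 9*w + 14
(3) = 1
(4) = gcd((m - 5/3)*(m + 5/3), m*(m + 5/3)) = m + 5/3
(5) = 1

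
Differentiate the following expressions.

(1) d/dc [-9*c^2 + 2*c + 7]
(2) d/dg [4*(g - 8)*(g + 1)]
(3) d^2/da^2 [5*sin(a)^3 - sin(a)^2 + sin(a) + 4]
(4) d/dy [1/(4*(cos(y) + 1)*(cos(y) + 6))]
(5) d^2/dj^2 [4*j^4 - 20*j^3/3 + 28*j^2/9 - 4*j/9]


(1) = 2 - 18*c
(2) = 8*g - 28
(3) = -45*sin(a)^3 + 4*sin(a)^2 + 29*sin(a) - 2
(4) = (2*cos(y) + 7)*sin(y)/(4*(cos(y) + 1)^2*(cos(y) + 6)^2)
(5) = 48*j^2 - 40*j + 56/9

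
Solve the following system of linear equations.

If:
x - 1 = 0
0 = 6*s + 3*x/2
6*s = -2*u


Then:
s = -1/4
u = 3/4
x = 1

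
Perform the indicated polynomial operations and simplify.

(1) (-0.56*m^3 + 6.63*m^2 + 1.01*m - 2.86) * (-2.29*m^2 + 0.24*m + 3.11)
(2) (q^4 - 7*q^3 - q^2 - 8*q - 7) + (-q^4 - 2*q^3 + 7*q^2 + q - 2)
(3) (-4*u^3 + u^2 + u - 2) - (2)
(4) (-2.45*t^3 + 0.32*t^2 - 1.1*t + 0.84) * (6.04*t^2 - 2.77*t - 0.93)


(1) = 1.2824*m^5 - 15.3171*m^4 - 2.4633*m^3 + 27.4111*m^2 + 2.4547*m - 8.8946
(2) = -9*q^3 + 6*q^2 - 7*q - 9
(3) = -4*u^3 + u^2 + u - 4
(4) = -14.798*t^5 + 8.7193*t^4 - 5.2519*t^3 + 7.823*t^2 - 1.3038*t - 0.7812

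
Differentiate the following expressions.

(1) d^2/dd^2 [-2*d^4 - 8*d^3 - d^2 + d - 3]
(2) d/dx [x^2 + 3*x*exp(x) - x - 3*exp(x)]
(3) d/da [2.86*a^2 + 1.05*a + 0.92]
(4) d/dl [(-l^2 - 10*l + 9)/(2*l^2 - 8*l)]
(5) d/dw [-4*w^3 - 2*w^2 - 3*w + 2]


(1) = -24*d^2 - 48*d - 2
(2) = 3*x*exp(x) + 2*x - 1
(3) = 5.72*a + 1.05
(4) = (7*l^2 - 9*l + 18)/(l^2*(l^2 - 8*l + 16))
(5) = -12*w^2 - 4*w - 3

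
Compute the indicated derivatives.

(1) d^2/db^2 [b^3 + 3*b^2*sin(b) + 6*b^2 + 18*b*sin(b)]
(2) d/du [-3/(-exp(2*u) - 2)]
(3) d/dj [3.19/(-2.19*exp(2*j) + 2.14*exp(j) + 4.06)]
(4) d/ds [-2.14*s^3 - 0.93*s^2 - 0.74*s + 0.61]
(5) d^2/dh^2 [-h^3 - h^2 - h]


(1) = -3*b^2*sin(b) - 18*b*sin(b) + 12*b*cos(b) + 6*b + 6*sin(b) + 36*cos(b) + 12
(2) = -6*exp(2*u)/(exp(2*u) + 2)^2
(3) = (13.9722*exp(j) - 6.8266)*exp(j)/(-2.19*exp(2*j) + 2.14*exp(j) + 4.06)^2
(4) = -6.42*s^2 - 1.86*s - 0.74
(5) = -6*h - 2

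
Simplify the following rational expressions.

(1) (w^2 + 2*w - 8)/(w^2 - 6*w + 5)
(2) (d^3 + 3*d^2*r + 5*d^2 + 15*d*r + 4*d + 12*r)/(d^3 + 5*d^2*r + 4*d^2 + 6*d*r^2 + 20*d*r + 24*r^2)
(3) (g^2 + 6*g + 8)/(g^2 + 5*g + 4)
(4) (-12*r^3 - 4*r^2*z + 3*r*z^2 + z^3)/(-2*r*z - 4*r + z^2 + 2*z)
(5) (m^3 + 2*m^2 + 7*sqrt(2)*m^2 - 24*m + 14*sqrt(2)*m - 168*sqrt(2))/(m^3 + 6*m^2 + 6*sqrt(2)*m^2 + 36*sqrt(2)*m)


(1) = (w^2 + 2*w - 8)/(w^2 - 6*w + 5)
(2) = (d + 1)/(d + 2*r)
(3) = (g + 2)/(g + 1)
(4) = (6*r^2 + 5*r*z + z^2)/(z + 2)
(5) = (m^2 + m*(-4 + 7*sqrt(2)) - 28*sqrt(2))/(m^2 + 6*sqrt(2)*m)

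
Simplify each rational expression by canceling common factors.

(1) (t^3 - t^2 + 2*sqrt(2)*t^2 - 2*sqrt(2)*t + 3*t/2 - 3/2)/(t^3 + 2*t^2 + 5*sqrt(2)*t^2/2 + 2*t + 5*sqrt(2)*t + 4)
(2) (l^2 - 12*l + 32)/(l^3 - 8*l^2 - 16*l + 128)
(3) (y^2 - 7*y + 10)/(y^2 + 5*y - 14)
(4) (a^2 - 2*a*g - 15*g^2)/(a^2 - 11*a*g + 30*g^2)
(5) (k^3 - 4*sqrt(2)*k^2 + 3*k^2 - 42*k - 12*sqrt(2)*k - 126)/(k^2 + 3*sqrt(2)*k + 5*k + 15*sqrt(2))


(1) = (4*t^2 + t*(-4 + 6*sqrt(2)) - 6*sqrt(2))/(4*t^2 + t*(8 + 8*sqrt(2)) + 16*sqrt(2))
(2) = 1/(l + 4)
(3) = (y - 5)/(y + 7)
(4) = (a + 3*g)/(a - 6*g)
(5) = (k^2 + k*(3 - 7*sqrt(2)) - 21*sqrt(2))/(k + 5)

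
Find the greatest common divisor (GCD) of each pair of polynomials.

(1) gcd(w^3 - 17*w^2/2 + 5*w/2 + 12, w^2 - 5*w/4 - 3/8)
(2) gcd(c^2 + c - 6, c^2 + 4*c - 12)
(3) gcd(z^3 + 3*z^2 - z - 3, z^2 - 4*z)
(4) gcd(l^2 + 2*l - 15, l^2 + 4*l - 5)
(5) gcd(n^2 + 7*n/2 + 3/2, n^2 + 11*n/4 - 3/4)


(1) = gcd((w - 8)*(w - 3/2)*(w + 1), (w - 3/2)*(w + 1/4)) = w - 3/2
(2) = gcd((c - 2)*(c + 3), (c - 2)*(c + 6)) = c - 2
(3) = gcd((z - 1)*(z + 1)*(z + 3), z*(z - 4)) = 1
(4) = l + 5
(5) = n + 3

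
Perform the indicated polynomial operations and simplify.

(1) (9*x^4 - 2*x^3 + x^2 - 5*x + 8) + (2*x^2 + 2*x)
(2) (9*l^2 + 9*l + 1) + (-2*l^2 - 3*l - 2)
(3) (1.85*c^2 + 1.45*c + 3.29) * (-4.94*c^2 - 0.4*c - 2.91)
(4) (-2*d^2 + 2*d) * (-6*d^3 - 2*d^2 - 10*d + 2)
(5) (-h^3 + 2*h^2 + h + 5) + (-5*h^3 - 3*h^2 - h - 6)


(1) = 9*x^4 - 2*x^3 + 3*x^2 - 3*x + 8
(2) = 7*l^2 + 6*l - 1
(3) = -9.139*c^4 - 7.903*c^3 - 22.2161*c^2 - 5.5355*c - 9.5739
(4) = 12*d^5 - 8*d^4 + 16*d^3 - 24*d^2 + 4*d
(5) = -6*h^3 - h^2 - 1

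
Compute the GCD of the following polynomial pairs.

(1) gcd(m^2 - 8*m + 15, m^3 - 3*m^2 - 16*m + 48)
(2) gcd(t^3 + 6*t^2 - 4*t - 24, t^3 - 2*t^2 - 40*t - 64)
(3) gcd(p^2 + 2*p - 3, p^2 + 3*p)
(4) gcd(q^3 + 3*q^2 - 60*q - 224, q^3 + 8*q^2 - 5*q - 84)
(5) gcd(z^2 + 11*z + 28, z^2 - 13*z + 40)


(1) = m - 3
(2) = t + 2
(3) = p + 3
(4) = gcd((q - 8)*(q + 4)*(q + 7), (q - 3)*(q + 4)*(q + 7)) = q^2 + 11*q + 28
(5) = gcd((z + 4)*(z + 7), (z - 8)*(z - 5)) = 1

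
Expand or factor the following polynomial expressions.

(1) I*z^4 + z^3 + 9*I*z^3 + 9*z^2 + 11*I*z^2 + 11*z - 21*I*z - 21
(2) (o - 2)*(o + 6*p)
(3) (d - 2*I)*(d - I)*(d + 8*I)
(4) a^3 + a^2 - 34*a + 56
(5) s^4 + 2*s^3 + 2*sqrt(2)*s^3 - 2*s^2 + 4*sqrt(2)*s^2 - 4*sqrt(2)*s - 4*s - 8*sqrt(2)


(1) = (z + 3)*(z + 7)*(z - I)*(I*z - I)
(2) = o^2 + 6*o*p - 2*o - 12*p
(3) = d^3 + 5*I*d^2 + 22*d - 16*I
(4) = (a - 4)*(a - 2)*(a + 7)
(5) = (s + 2)*(s - sqrt(2))*(s + sqrt(2))*(s + 2*sqrt(2))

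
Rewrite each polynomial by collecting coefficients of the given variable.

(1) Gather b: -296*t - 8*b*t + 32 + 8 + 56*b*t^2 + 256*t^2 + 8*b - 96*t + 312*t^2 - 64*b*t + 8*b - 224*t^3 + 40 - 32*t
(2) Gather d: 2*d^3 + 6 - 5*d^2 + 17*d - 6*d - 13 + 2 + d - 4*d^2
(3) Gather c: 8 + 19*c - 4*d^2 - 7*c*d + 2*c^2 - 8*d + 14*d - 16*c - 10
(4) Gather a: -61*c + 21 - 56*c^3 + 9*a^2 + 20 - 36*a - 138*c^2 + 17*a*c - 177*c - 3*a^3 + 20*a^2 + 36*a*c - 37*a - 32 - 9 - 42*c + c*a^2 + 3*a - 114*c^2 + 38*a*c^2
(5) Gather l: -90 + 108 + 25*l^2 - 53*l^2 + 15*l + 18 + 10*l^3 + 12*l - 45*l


(1) = b*(56*t^2 - 72*t + 16) - 224*t^3 + 568*t^2 - 424*t + 80
(2) = 2*d^3 - 9*d^2 + 12*d - 5
(3) = 2*c^2 + c*(3 - 7*d) - 4*d^2 + 6*d - 2
(4) = -3*a^3 + a^2*(c + 29) + a*(38*c^2 + 53*c - 70) - 56*c^3 - 252*c^2 - 280*c
(5) = 10*l^3 - 28*l^2 - 18*l + 36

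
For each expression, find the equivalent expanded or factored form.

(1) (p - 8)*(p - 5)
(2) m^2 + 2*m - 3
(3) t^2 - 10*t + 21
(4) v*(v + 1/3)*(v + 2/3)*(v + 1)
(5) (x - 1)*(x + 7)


(1) = p^2 - 13*p + 40
(2) = (m - 1)*(m + 3)
(3) = (t - 7)*(t - 3)
(4) = v^4 + 2*v^3 + 11*v^2/9 + 2*v/9
(5) = x^2 + 6*x - 7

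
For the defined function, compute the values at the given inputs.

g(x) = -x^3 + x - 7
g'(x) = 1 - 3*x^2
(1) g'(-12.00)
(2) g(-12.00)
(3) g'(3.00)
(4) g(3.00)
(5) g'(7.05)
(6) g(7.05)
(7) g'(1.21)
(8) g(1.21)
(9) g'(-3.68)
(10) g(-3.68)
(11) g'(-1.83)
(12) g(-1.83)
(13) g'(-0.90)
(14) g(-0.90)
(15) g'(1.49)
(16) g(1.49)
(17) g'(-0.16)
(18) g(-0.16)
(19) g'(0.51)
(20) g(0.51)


(1) = -431.00
(2) = 1709.00
(3) = -26.00
(4) = -31.00
(5) = -148.11
(6) = -350.35
(7) = -3.39
(8) = -7.56
(9) = -39.63
(10) = 39.16
(11) = -9.05
(12) = -2.70
(13) = -1.43
(14) = -7.17
(15) = -5.66
(16) = -8.82
(17) = 0.92
(18) = -7.16
(19) = 0.22
(20) = -6.62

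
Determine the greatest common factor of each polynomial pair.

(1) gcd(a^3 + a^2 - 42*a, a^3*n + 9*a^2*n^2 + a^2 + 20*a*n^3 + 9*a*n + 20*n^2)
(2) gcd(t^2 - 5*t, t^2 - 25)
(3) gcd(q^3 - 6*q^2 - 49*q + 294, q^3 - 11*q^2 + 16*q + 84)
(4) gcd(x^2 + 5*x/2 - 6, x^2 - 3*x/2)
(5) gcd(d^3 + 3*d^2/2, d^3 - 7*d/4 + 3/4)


(1) = gcd(a*(a - 6)*(a + 7), (a + 4*n)*(a + 5*n)*(a*n + 1)) = 1
(2) = t - 5
(3) = q^2 - 13*q + 42
(4) = x - 3/2
(5) = d + 3/2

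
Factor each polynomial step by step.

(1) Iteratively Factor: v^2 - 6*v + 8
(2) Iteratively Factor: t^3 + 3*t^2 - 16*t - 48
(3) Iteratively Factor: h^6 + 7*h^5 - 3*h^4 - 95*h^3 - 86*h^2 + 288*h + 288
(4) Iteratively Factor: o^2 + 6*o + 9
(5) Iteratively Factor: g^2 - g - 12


(1) = (v - 2)*(v - 4)
(2) = (t + 4)*(t^2 - t - 12) = (t + 3)*(t + 4)*(t - 4)
(3) = (h + 1)*(h^5 + 6*h^4 - 9*h^3 - 86*h^2 + 288) = (h - 3)*(h + 1)*(h^4 + 9*h^3 + 18*h^2 - 32*h - 96) = (h - 3)*(h + 1)*(h + 4)*(h^3 + 5*h^2 - 2*h - 24) = (h - 3)*(h - 2)*(h + 1)*(h + 4)*(h^2 + 7*h + 12) = (h - 3)*(h - 2)*(h + 1)*(h + 3)*(h + 4)*(h + 4)
(4) = (o + 3)*(o + 3)
(5) = (g + 3)*(g - 4)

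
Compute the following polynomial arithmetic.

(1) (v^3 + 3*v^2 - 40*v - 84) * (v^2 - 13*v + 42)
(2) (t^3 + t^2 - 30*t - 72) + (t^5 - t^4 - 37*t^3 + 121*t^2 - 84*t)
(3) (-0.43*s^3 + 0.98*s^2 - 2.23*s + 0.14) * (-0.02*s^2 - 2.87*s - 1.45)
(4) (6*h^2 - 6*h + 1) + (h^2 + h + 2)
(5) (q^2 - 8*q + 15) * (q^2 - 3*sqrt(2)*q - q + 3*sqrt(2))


(1) = v^5 - 10*v^4 - 37*v^3 + 562*v^2 - 588*v - 3528
(2) = t^5 - t^4 - 36*t^3 + 122*t^2 - 114*t - 72
(3) = 0.0086*s^5 + 1.2145*s^4 - 2.1445*s^3 + 4.9763*s^2 + 2.8317*s - 0.203
(4) = 7*h^2 - 5*h + 3
(5) = q^4 - 9*q^3 - 3*sqrt(2)*q^3 + 23*q^2 + 27*sqrt(2)*q^2 - 69*sqrt(2)*q - 15*q + 45*sqrt(2)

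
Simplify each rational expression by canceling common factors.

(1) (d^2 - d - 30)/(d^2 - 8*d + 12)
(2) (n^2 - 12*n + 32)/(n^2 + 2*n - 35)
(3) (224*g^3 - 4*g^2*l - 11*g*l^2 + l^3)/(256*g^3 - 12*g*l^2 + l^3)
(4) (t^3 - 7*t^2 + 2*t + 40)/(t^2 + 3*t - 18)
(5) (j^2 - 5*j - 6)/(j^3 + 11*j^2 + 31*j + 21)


(1) = (d + 5)/(d - 2)
(2) = (n^2 - 12*n + 32)/(n^2 + 2*n - 35)
(3) = (7*g - l)/(8*g - l)
(4) = (t^3 - 7*t^2 + 2*t + 40)/(t^2 + 3*t - 18)
(5) = (j - 6)/(j^2 + 10*j + 21)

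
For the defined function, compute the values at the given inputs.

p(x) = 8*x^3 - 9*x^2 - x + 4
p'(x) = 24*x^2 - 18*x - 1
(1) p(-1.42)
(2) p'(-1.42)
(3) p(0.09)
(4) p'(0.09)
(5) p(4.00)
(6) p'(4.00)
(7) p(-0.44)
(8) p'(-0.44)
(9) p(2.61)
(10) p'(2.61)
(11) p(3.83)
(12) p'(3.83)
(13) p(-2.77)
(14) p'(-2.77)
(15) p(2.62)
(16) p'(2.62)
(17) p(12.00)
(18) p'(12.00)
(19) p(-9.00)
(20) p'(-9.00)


(1) = -35.63
(2) = 72.95
(3) = 3.84
(4) = -2.43
(5) = 368.00
(6) = 311.00
(7) = 2.02
(8) = 11.57
(9) = 82.32
(10) = 115.51
(11) = 317.60
(12) = 282.11
(13) = -232.32
(14) = 233.01
(15) = 83.48
(16) = 116.59
(17) = 12520.00
(18) = 3239.00
(19) = -6548.00
(20) = 2105.00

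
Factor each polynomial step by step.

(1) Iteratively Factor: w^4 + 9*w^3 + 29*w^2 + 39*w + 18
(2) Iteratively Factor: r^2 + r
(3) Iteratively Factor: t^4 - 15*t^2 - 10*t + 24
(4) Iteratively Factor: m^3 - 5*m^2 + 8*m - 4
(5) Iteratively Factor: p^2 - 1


(1) = (w + 1)*(w^3 + 8*w^2 + 21*w + 18) = (w + 1)*(w + 3)*(w^2 + 5*w + 6) = (w + 1)*(w + 2)*(w + 3)*(w + 3)
(2) = (r + 1)*(r)
(3) = (t - 1)*(t^3 + t^2 - 14*t - 24) = (t - 1)*(t + 3)*(t^2 - 2*t - 8) = (t - 1)*(t + 2)*(t + 3)*(t - 4)
(4) = (m - 1)*(m^2 - 4*m + 4) = (m - 2)*(m - 1)*(m - 2)
(5) = (p + 1)*(p - 1)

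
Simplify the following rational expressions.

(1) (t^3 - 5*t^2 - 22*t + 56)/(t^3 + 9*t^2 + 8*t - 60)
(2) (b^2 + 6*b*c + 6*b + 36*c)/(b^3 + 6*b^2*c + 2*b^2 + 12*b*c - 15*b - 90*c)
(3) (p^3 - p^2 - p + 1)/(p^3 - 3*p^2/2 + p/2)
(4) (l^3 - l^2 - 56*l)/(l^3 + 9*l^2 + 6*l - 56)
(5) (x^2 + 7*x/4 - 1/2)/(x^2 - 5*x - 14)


(1) = (t^2 - 3*t - 28)/(t^2 + 11*t + 30)
(2) = (b + 6)/(b^2 + 2*b - 15)
(3) = (2*p^2 - 2)/(2*p^2 - p)
(4) = (l^2 - 8*l)/(l^2 + 2*l - 8)
(5) = (4*x - 1)/(4*x - 28)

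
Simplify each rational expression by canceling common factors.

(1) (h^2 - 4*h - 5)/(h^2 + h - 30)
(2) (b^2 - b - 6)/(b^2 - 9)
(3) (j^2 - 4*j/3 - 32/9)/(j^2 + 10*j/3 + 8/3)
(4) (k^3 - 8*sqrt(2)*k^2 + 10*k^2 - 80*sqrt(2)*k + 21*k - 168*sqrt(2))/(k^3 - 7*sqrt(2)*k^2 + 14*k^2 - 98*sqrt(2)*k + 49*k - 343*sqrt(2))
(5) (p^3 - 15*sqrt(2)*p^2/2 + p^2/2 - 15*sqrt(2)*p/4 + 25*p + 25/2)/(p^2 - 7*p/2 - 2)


(1) = (h + 1)/(h + 6)
(2) = (b + 2)/(b + 3)
(3) = (3*j - 8)/(3*j + 6)
(4) = (k^2 + k*(3 - 8*sqrt(2)) - 24*sqrt(2))/(k^2 + k*(7 - 7*sqrt(2)) - 49*sqrt(2))
(5) = (8*p^2 - 60*sqrt(2)*p + 200)/(8*p - 32)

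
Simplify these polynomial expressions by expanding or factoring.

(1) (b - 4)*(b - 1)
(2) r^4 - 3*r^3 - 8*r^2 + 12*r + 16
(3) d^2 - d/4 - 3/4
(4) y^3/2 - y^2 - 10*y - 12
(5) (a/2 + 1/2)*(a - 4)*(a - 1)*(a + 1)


(1) = b^2 - 5*b + 4
(2) = (r - 4)*(r - 2)*(r + 1)*(r + 2)
(3) = (d - 1)*(d + 3/4)
(4) = (y/2 + 1)*(y - 6)*(y + 2)
(5) = a^4/2 - 3*a^3/2 - 5*a^2/2 + 3*a/2 + 2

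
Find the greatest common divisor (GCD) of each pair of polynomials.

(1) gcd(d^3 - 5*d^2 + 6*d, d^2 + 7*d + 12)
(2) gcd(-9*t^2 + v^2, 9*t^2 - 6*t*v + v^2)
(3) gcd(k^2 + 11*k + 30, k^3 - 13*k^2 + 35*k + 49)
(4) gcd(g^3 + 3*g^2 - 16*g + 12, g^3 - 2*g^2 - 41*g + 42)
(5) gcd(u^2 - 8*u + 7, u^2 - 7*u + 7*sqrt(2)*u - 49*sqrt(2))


(1) = gcd(d*(d - 3)*(d - 2), (d + 3)*(d + 4)) = 1
(2) = gcd((-3*t + v)*(3*t + v), (-3*t + v)^2) = 3*t - v
(3) = gcd((k + 5)*(k + 6), (k - 7)^2*(k + 1)) = 1
(4) = g^2 + 5*g - 6
(5) = gcd((u - 7)*(u - 1), (u - 7)*(u + 7*sqrt(2))) = u - 7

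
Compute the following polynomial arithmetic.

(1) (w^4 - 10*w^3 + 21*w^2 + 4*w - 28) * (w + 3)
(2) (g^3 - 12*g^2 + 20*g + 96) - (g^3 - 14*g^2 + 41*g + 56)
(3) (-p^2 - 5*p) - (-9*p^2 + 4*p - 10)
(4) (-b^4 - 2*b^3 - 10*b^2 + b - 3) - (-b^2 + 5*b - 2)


(1) = w^5 - 7*w^4 - 9*w^3 + 67*w^2 - 16*w - 84
(2) = 2*g^2 - 21*g + 40
(3) = 8*p^2 - 9*p + 10
(4) = -b^4 - 2*b^3 - 9*b^2 - 4*b - 1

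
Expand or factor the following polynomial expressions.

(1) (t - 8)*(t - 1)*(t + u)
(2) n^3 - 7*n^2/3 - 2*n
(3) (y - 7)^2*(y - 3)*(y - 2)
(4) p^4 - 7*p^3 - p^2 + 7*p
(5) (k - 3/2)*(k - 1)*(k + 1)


(1) = t^3 + t^2*u - 9*t^2 - 9*t*u + 8*t + 8*u
(2) = n*(n - 3)*(n + 2/3)
(3) = y^4 - 19*y^3 + 125*y^2 - 329*y + 294
(4) = p*(p - 7)*(p - 1)*(p + 1)
(5) = k^3 - 3*k^2/2 - k + 3/2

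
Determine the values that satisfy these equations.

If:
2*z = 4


Then:
z = 2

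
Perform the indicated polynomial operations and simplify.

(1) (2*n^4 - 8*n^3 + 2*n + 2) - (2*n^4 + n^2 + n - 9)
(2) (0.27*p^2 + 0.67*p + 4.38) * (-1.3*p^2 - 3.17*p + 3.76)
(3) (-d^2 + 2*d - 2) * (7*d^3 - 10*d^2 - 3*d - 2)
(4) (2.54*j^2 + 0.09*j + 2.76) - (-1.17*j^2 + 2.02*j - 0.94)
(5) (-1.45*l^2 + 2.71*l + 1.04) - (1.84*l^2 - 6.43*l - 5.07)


(1) = -8*n^3 - n^2 + n + 11
(2) = -0.351*p^4 - 1.7269*p^3 - 6.8027*p^2 - 11.3654*p + 16.4688
(3) = -7*d^5 + 24*d^4 - 31*d^3 + 16*d^2 + 2*d + 4
(4) = 3.71*j^2 - 1.93*j + 3.7
(5) = -3.29*l^2 + 9.14*l + 6.11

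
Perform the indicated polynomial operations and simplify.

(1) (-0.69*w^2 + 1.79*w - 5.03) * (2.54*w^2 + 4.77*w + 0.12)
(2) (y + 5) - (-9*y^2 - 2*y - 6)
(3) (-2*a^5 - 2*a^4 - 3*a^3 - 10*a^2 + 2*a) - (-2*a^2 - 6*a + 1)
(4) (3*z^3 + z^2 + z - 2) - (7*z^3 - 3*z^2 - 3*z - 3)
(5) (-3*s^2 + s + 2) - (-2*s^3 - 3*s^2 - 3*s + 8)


(1) = -1.7526*w^4 + 1.2553*w^3 - 4.3207*w^2 - 23.7783*w - 0.6036
(2) = 9*y^2 + 3*y + 11
(3) = -2*a^5 - 2*a^4 - 3*a^3 - 8*a^2 + 8*a - 1
(4) = -4*z^3 + 4*z^2 + 4*z + 1
(5) = 2*s^3 + 4*s - 6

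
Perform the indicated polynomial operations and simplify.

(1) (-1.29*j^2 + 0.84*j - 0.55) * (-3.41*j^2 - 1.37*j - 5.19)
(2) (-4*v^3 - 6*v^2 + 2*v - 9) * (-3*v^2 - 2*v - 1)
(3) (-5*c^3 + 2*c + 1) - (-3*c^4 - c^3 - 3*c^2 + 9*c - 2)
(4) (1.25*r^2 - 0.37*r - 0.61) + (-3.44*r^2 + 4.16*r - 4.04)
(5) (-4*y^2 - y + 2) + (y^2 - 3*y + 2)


(1) = 4.3989*j^4 - 1.0971*j^3 + 7.4198*j^2 - 3.6061*j + 2.8545
(2) = 12*v^5 + 26*v^4 + 10*v^3 + 29*v^2 + 16*v + 9
(3) = 3*c^4 - 4*c^3 + 3*c^2 - 7*c + 3
(4) = -2.19*r^2 + 3.79*r - 4.65
(5) = -3*y^2 - 4*y + 4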